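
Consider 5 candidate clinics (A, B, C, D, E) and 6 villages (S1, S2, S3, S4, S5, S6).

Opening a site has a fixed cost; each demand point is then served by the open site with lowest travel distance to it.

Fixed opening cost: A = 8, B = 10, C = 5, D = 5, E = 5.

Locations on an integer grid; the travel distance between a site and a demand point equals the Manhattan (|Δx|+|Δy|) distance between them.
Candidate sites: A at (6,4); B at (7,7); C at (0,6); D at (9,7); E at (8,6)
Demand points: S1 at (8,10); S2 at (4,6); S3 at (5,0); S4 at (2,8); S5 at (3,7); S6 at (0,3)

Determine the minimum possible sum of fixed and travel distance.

38

Open {C, E}: assign each demand point to its cheapest open site.
  S1→E 4, S2→C 4, S3→E 9, S4→C 4, S5→C 4, S6→C 3
  travel distance 28, fixed 10 → total 38.
Compare {C, D}: travel distance 30 + fixed 10 = 40.
Compare {A, C}: travel distance 28 + fixed 13 = 41.
Compare {A, C, D}: travel distance 24 + fixed 18 = 42.
All other subsets cost ≥ 40. Minimum total cost: 38.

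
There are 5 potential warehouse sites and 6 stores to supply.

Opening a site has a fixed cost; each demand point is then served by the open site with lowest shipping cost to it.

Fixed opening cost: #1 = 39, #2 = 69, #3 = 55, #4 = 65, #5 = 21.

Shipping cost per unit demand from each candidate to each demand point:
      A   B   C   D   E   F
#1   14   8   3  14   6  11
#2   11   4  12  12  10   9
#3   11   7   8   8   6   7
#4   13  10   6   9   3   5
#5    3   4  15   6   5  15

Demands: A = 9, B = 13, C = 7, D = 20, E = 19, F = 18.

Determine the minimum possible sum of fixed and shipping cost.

Open {#4, #5}: assign each demand point to its cheapest open site.
  A→#5 9×3=27, B→#5 13×4=52, C→#4 7×6=42, D→#5 20×6=120, E→#4 19×3=57, F→#4 18×5=90
  shipping cost 388, fixed 86 → total 474.
Compare {#1, #4, #5}: shipping cost 367 + fixed 125 = 492.
Compare {#3, #4, #5}: shipping cost 388 + fixed 141 = 529.
Compare {#2, #4, #5}: shipping cost 388 + fixed 155 = 543.
All other subsets cost ≥ 492. Minimum total cost: 474.

474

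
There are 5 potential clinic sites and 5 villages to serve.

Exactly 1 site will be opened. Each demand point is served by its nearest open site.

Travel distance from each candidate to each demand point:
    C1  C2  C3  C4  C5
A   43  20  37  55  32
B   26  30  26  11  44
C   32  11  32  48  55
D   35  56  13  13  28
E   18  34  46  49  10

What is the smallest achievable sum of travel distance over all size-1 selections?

137

Open {B}.
  C1→B 26, C2→B 30, C3→B 26, C4→B 11, C5→B 44  ⇒ total 137.
Compare {D}: total 145.
Compare {E}: total 157.
No size-1 selection does better; minimum is 137.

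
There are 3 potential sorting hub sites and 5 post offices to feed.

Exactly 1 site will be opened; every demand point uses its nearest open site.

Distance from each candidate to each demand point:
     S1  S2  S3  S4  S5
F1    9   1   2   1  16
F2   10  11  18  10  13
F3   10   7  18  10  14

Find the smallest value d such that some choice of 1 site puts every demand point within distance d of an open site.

16

Open {F1}.
  Farthest demand point is S5 at distance 16 (to F1); all others are ≤ 16.
With {F2} the worst case is 18.
With {F3} the worst case is 18.
No size-1 selection achieves below 16.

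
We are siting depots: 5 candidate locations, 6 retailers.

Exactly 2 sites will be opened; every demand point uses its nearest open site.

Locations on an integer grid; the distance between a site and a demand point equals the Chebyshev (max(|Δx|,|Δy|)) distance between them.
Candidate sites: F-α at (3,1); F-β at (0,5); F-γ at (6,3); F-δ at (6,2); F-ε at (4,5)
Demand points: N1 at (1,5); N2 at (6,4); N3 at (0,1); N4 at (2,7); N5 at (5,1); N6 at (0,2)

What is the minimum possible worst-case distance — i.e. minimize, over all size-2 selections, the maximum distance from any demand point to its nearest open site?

3

Open {F-α, F-β}.
  Farthest demand point is N2 at distance 3 (to F-α); all others are ≤ 3.
With {F-α, F-ε} the worst case is 3.
With {F-α, F-γ} the worst case is 4.
No size-2 selection achieves below 3.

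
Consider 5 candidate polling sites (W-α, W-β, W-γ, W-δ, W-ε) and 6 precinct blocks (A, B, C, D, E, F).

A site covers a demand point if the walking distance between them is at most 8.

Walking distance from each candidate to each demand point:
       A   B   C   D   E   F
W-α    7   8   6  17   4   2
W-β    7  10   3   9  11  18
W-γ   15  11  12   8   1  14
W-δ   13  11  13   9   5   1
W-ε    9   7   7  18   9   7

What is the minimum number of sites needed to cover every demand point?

Coverage sets (demand points within 8 of each site):
  W-α: {A, B, C, E, F}
  W-β: {A, C}
  W-γ: {D, E}
  W-δ: {E, F}
  W-ε: {B, C, F}
No single site covers all 6 demand points.
But {W-α, W-γ} covers everything, so the minimum is 2.

2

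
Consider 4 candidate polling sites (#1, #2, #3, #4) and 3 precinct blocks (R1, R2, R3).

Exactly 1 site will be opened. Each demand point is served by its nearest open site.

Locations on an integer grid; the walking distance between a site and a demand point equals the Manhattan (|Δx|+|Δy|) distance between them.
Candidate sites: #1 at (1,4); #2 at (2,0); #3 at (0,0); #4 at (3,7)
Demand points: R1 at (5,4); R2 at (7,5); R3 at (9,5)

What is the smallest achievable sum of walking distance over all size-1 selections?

Open {#4}.
  R1→#4 5, R2→#4 6, R3→#4 8  ⇒ total 19.
Compare {#1}: total 20.
Compare {#2}: total 29.
No size-1 selection does better; minimum is 19.

19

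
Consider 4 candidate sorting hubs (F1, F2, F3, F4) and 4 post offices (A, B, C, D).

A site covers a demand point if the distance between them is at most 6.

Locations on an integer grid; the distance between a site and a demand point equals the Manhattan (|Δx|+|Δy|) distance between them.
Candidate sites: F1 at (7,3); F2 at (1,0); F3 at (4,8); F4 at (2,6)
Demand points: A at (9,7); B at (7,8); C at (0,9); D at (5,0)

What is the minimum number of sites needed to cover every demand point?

Coverage sets (demand points within 6 of each site):
  F1: {A, B, D}
  F2: {D}
  F3: {A, B, C}
  F4: {C}
No single site covers all 4 demand points.
But {F1, F3} covers everything, so the minimum is 2.

2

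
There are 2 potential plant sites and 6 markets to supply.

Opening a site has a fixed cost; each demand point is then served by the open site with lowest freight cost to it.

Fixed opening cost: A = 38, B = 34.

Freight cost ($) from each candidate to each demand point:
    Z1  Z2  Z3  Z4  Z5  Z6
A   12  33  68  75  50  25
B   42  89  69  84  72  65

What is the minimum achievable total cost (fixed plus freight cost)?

301

Open {A}: assign each demand point to its cheapest open site.
  Z1→A 12, Z2→A 33, Z3→A 68, Z4→A 75, Z5→A 50, Z6→A 25
  freight cost 263, fixed 38 → total 301.
Compare {A, B}: freight cost 263 + fixed 72 = 335.
Compare {B}: freight cost 421 + fixed 34 = 455.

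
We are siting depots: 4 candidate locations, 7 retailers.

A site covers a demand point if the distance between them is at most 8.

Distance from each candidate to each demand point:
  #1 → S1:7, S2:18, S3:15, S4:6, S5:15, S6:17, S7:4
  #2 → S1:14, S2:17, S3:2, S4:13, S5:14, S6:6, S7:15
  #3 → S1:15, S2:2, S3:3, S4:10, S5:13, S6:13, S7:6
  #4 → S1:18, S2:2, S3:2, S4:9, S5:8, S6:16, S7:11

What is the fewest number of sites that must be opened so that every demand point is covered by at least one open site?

3

Coverage sets (demand points within 8 of each site):
  #1: {S1, S4, S7}
  #2: {S3, S6}
  #3: {S2, S3, S7}
  #4: {S2, S3, S5}
No 2 sites suffice: every size-2 union leaves at least one demand point uncovered.
But {#1, #2, #4} covers everything, so the minimum is 3.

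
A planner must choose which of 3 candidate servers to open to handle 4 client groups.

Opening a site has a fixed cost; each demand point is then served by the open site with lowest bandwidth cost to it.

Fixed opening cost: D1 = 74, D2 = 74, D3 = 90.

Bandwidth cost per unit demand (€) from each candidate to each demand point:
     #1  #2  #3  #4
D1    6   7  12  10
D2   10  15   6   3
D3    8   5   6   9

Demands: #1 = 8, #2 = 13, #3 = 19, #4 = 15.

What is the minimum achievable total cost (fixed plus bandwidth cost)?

Open {D1, D2}: assign each demand point to its cheapest open site.
  #1→D1 8×6=48, #2→D1 13×7=91, #3→D2 19×6=114, #4→D2 15×3=45
  bandwidth cost 298, fixed 148 → total 446.
Compare {D2, D3}: bandwidth cost 288 + fixed 164 = 452.
Compare {D3}: bandwidth cost 378 + fixed 90 = 468.
Compare {D2}: bandwidth cost 434 + fixed 74 = 508.
All other subsets cost ≥ 452. Minimum total cost: 446.

446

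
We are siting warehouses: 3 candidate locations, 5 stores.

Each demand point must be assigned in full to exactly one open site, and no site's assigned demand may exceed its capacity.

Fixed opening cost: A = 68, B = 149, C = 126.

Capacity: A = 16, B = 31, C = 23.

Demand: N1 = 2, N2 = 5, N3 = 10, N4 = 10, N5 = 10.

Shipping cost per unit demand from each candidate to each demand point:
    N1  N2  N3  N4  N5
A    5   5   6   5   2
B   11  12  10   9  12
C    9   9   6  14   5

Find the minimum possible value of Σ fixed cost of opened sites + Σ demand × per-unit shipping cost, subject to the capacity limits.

Open {A, C}; cheapest assignment that respects the capacities:
  A (cap 16, load 15): N2, N4 — cost 5×5 + 10×5 = 75
  C (cap 23, load 22): N1, N3, N5 — cost 2×9 + 10×6 + 10×5 = 128
  Shipping 203, fixed 194 → total 397.
  Any other capacity-feasible assignment to {A, C} ships for at least 203.
Compare {A, B}: its best feasible assignment gives total 474.
Compare {A, B, C}: its best feasible assignment gives total 546.
Every other set of open sites that can feasibly serve all demand totals ≥ 474 even under its best assignment. Minimum: 397.

397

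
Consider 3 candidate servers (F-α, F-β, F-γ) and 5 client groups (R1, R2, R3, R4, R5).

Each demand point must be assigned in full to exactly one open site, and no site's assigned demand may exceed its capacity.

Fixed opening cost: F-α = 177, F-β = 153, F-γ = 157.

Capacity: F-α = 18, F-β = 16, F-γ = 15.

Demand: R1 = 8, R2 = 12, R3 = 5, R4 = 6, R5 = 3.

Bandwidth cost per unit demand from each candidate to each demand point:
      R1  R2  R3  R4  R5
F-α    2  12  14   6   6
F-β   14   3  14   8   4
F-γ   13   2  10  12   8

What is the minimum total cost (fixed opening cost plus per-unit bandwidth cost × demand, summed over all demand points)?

637

Open {F-α, F-β, F-γ}; cheapest assignment that respects the capacities:
  F-α (cap 18, load 14): R1, R4 — cost 8×2 + 6×6 = 52
  F-β (cap 16, load 15): R2, R5 — cost 12×3 + 3×4 = 48
  F-γ (cap 15, load 5): R3 — cost 5×10 = 50
  Shipping 150, fixed 487 → total 637.
  Any other capacity-feasible assignment to {F-α, F-β, F-γ} ships for at least 150.
Compare {F-α, F-β}: its best feasible assignment gives total 704.
Every other set of open sites that can feasibly serve all demand totals ≥ 704 even under its best assignment. Minimum: 637.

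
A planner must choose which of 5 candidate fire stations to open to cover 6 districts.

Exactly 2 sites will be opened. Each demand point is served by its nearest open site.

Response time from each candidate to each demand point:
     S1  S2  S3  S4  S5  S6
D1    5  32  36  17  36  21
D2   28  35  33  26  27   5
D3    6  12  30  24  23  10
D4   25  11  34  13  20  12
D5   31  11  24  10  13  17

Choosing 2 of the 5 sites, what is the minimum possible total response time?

74

Open {D3, D5}.
  S1→D3 6, S2→D5 11, S3→D5 24, S4→D5 10, S5→D5 13, S6→D3 10  ⇒ total 74.
Compare {D1, D5}: total 80.
Compare {D3, D4}: total 90.
No size-2 selection does better; minimum is 74.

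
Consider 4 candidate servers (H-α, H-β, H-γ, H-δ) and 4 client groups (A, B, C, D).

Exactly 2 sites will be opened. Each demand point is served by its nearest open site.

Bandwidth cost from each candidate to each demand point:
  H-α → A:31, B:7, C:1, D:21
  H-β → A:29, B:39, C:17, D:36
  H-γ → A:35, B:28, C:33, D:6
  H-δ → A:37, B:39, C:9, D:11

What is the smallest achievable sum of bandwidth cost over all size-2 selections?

45

Open {H-α, H-γ}.
  A→H-α 31, B→H-α 7, C→H-α 1, D→H-γ 6  ⇒ total 45.
Compare {H-α, H-δ}: total 50.
Compare {H-α, H-β}: total 58.
No size-2 selection does better; minimum is 45.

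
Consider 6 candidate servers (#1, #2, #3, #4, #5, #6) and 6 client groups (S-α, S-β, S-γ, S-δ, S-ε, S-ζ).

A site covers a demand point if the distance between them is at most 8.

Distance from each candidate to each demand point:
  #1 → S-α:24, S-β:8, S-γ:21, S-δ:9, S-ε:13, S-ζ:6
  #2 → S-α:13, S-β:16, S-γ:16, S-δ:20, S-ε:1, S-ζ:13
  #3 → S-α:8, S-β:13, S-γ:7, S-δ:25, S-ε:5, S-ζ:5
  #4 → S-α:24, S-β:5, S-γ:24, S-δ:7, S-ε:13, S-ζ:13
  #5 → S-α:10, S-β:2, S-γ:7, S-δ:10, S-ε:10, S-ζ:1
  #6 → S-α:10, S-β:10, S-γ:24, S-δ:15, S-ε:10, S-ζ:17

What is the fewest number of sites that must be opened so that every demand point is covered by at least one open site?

Coverage sets (demand points within 8 of each site):
  #1: {S-β, S-ζ}
  #2: {S-ε}
  #3: {S-α, S-γ, S-ε, S-ζ}
  #4: {S-β, S-δ}
  #5: {S-β, S-γ, S-ζ}
  #6: {}
No single site covers all 6 demand points.
But {#3, #4} covers everything, so the minimum is 2.

2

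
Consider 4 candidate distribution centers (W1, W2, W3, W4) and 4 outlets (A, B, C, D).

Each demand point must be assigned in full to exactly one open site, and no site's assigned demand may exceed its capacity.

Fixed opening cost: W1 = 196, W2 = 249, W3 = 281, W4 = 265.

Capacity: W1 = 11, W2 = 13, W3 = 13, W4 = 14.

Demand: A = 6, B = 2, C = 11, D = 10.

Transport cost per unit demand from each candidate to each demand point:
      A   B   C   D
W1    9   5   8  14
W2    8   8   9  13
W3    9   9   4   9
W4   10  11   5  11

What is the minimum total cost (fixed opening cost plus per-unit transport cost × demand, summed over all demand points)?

Open {W1, W3, W4}; cheapest assignment that respects the capacities:
  W1 (cap 11, load 8): A, B — cost 6×9 + 2×5 = 64
  W3 (cap 13, load 10): D — cost 10×9 = 90
  W4 (cap 14, load 11): C — cost 11×5 = 55
  Shipping 209, fixed 742 → total 951.
  Any other capacity-feasible assignment to {W1, W3, W4} ships for at least 209.
Compare {W1, W2, W4}: its best feasible assignment gives total 959.
Compare {W1, W2, W3}: its best feasible assignment gives total 964.
Every other set of open sites that can feasibly serve all demand totals ≥ 959 even under its best assignment. Minimum: 951.

951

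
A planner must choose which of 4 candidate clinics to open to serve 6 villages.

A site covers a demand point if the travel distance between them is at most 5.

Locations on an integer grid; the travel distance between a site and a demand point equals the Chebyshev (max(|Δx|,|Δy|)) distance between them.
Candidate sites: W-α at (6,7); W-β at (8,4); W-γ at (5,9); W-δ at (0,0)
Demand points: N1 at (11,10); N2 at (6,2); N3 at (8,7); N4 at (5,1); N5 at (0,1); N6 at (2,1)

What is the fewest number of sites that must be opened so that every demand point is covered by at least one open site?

2

Coverage sets (demand points within 5 of each site):
  W-α: {N1, N2, N3}
  W-β: {N2, N3, N4}
  W-γ: {N3}
  W-δ: {N4, N5, N6}
No single site covers all 6 demand points.
But {W-α, W-δ} covers everything, so the minimum is 2.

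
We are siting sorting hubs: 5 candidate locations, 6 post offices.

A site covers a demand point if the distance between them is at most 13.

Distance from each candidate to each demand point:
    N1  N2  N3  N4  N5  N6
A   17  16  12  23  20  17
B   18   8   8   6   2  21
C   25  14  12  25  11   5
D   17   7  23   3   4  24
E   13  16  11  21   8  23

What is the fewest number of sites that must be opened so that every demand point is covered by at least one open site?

3

Coverage sets (demand points within 13 of each site):
  A: {N3}
  B: {N2, N3, N4, N5}
  C: {N3, N5, N6}
  D: {N2, N4, N5}
  E: {N1, N3, N5}
No 2 sites suffice: every size-2 union leaves at least one demand point uncovered.
But {B, C, E} covers everything, so the minimum is 3.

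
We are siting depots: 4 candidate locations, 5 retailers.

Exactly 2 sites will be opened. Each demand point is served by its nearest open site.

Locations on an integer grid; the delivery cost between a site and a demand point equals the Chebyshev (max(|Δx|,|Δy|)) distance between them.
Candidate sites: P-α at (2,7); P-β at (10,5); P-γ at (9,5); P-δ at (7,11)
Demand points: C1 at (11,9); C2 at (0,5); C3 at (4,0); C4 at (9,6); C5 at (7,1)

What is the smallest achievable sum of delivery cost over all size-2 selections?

Open {P-α, P-γ}.
  C1→P-γ 4, C2→P-α 2, C3→P-γ 5, C4→P-γ 1, C5→P-γ 4  ⇒ total 16.
Compare {P-α, P-β}: total 17.
Compare {P-γ, P-δ}: total 21.
No size-2 selection does better; minimum is 16.

16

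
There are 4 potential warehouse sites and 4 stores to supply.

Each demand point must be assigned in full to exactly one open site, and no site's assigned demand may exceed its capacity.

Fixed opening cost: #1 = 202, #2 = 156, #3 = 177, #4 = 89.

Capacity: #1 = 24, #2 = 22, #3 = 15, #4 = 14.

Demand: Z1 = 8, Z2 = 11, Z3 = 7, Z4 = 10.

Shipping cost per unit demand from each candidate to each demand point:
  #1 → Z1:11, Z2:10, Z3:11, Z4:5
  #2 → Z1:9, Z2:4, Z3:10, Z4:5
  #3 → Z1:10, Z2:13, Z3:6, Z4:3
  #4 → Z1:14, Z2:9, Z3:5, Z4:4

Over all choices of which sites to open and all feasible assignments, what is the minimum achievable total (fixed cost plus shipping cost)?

Open {#2, #3}; cheapest assignment that respects the capacities:
  #2 (cap 22, load 21): Z2, Z4 — cost 11×4 + 10×5 = 94
  #3 (cap 15, load 15): Z1, Z3 — cost 8×10 + 7×6 = 122
  Shipping 216, fixed 333 → total 549.
  Any other capacity-feasible assignment to {#2, #3} ships for at least 216.
Compare {#1, #2}: its best feasible assignment gives total 601.
Compare {#2, #3, #4}: its best feasible assignment gives total 603.
Every other set of open sites that can feasibly serve all demand totals ≥ 601 even under its best assignment. Minimum: 549.

549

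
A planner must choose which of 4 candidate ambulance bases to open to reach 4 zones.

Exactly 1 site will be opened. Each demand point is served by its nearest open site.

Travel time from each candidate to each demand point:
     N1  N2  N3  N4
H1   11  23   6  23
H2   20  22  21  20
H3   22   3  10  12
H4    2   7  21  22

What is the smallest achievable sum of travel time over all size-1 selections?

Open {H3}.
  N1→H3 22, N2→H3 3, N3→H3 10, N4→H3 12  ⇒ total 47.
Compare {H4}: total 52.
Compare {H1}: total 63.
No size-1 selection does better; minimum is 47.

47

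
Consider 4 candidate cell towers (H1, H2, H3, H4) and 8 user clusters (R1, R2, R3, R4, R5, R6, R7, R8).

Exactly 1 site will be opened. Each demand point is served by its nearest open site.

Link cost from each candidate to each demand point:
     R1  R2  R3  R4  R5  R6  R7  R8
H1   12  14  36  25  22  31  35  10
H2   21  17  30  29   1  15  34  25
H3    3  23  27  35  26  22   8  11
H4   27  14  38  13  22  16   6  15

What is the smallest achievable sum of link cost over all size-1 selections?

151

Open {H4}.
  R1→H4 27, R2→H4 14, R3→H4 38, R4→H4 13, R5→H4 22, R6→H4 16, R7→H4 6, R8→H4 15  ⇒ total 151.
Compare {H3}: total 155.
Compare {H2}: total 172.
No size-1 selection does better; minimum is 151.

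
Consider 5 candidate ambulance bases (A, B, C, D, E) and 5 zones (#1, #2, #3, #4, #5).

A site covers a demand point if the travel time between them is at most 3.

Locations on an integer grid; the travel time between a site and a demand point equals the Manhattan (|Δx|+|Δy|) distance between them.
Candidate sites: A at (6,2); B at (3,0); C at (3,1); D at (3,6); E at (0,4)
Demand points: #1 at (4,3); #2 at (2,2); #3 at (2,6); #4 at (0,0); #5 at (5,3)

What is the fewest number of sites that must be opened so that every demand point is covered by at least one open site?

Coverage sets (demand points within 3 of each site):
  A: {#1, #5}
  B: {#2, #4}
  C: {#1, #2}
  D: {#3}
  E: {}
No 2 sites suffice: every size-2 union leaves at least one demand point uncovered.
But {A, B, D} covers everything, so the minimum is 3.

3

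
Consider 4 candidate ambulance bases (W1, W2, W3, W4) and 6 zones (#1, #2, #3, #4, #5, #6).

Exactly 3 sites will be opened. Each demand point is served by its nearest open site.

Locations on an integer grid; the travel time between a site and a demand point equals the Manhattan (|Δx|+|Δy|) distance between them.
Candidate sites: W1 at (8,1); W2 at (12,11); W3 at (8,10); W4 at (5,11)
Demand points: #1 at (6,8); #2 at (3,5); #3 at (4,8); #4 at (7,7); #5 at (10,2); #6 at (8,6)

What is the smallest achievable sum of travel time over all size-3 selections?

Open {W1, W3, W4}.
  #1→W3 4, #2→W4 8, #3→W4 4, #4→W3 4, #5→W1 3, #6→W3 4  ⇒ total 27.
Compare {W1, W2, W3}: total 30.
Compare {W1, W2, W4}: total 30.
No size-3 selection does better; minimum is 27.

27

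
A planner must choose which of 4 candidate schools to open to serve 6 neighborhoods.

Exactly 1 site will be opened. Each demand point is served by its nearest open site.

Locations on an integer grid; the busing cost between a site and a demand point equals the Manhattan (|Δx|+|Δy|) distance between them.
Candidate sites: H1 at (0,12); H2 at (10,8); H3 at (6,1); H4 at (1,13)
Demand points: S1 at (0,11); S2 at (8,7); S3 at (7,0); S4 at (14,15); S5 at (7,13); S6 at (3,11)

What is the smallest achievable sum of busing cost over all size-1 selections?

Open {H2}.
  S1→H2 13, S2→H2 3, S3→H2 11, S4→H2 11, S5→H2 8, S6→H2 10  ⇒ total 56.
Compare {H4}: total 60.
Compare {H1}: total 62.
No size-1 selection does better; minimum is 56.

56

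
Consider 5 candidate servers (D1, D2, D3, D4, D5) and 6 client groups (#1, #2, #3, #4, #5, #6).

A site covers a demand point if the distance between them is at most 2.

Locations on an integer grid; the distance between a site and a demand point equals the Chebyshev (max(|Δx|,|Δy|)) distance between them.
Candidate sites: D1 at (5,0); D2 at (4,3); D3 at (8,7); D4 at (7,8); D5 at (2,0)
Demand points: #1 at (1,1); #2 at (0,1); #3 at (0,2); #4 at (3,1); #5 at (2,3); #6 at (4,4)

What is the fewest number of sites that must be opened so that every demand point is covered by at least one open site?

Coverage sets (demand points within 2 of each site):
  D1: {#4}
  D2: {#4, #5, #6}
  D3: {}
  D4: {}
  D5: {#1, #2, #3, #4}
No single site covers all 6 demand points.
But {D2, D5} covers everything, so the minimum is 2.

2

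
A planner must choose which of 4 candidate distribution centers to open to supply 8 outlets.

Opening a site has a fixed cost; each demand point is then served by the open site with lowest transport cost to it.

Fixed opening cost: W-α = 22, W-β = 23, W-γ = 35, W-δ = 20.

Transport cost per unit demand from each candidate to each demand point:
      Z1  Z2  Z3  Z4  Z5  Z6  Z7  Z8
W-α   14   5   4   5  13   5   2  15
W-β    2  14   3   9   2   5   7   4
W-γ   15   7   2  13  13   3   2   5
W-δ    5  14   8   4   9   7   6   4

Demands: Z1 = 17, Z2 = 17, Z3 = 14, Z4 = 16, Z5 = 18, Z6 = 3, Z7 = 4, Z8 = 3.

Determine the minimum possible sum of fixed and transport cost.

357

Open {W-α, W-β}: assign each demand point to its cheapest open site.
  Z1→W-β 17×2=34, Z2→W-α 17×5=85, Z3→W-β 14×3=42, Z4→W-α 16×5=80, Z5→W-β 18×2=36, Z6→W-α 3×5=15, Z7→W-α 4×2=8, Z8→W-β 3×4=12
  transport cost 312, fixed 45 → total 357.
Compare {W-α, W-β, W-δ}: transport cost 296 + fixed 65 = 361.
Compare {W-α, W-β, W-γ}: transport cost 292 + fixed 80 = 372.
Compare {W-α, W-β, W-γ, W-δ}: transport cost 276 + fixed 100 = 376.
All other subsets cost ≥ 361. Minimum total cost: 357.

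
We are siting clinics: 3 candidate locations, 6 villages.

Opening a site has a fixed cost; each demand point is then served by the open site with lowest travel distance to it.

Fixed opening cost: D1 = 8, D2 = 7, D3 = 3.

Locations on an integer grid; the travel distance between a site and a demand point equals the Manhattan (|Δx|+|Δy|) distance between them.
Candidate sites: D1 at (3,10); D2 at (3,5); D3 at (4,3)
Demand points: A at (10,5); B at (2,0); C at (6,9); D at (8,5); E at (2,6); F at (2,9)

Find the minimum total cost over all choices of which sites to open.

Open {D2}: assign each demand point to its cheapest open site.
  A→D2 7, B→D2 6, C→D2 7, D→D2 5, E→D2 2, F→D2 5
  travel distance 32, fixed 7 → total 39.
Compare {D1, D2}: travel distance 26 + fixed 15 = 41.
Compare {D1, D3}: travel distance 30 + fixed 11 = 41.
Compare {D2, D3}: travel distance 31 + fixed 10 = 41.
All other subsets cost ≥ 41. Minimum total cost: 39.

39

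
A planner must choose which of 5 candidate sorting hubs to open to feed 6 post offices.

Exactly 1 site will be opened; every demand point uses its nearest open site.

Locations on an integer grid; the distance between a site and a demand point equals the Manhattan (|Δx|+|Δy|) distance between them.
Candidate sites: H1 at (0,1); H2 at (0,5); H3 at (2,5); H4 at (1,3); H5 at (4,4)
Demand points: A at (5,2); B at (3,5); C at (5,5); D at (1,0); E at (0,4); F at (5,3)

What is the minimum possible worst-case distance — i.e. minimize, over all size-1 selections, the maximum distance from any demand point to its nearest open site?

Open {H3}.
  Farthest demand point is A at distance 6 (to H3); all others are ≤ 6.
With {H4} the worst case is 6.
With {H5} the worst case is 7.
No size-1 selection achieves below 6.

6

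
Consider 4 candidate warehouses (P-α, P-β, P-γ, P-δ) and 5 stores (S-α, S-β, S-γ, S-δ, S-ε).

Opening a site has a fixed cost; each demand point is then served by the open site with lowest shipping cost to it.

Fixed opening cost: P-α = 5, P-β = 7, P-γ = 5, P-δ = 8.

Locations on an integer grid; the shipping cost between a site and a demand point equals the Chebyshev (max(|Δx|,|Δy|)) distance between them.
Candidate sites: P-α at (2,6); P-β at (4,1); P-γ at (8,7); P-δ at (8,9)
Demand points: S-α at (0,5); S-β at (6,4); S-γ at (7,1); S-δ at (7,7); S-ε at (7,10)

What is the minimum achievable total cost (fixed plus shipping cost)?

24

Open {P-α, P-γ}: assign each demand point to its cheapest open site.
  S-α→P-α 2, S-β→P-γ 3, S-γ→P-α 5, S-δ→P-γ 1, S-ε→P-γ 3
  shipping cost 14, fixed 10 → total 24.
Compare {P-α}: shipping cost 21 + fixed 5 = 26.
Compare {P-γ}: shipping cost 21 + fixed 5 = 26.
Compare {P-β, P-γ}: shipping cost 14 + fixed 12 = 26.
All other subsets cost ≥ 26. Minimum total cost: 24.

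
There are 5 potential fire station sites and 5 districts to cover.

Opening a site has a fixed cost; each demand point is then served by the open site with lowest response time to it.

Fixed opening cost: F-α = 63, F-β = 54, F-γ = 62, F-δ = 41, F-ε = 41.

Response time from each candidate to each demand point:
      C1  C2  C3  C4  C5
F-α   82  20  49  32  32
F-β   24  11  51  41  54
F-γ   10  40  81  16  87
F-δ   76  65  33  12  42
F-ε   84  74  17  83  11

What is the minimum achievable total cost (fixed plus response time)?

Open {F-γ, F-ε}: assign each demand point to its cheapest open site.
  C1→F-γ 10, C2→F-γ 40, C3→F-ε 17, C4→F-γ 16, C5→F-ε 11
  response time 94, fixed 103 → total 197.
Compare {F-β, F-ε}: response time 104 + fixed 95 = 199.
Compare {F-β, F-δ, F-ε}: response time 75 + fixed 136 = 211.
Compare {F-β, F-δ}: response time 122 + fixed 95 = 217.
All other subsets cost ≥ 199. Minimum total cost: 197.

197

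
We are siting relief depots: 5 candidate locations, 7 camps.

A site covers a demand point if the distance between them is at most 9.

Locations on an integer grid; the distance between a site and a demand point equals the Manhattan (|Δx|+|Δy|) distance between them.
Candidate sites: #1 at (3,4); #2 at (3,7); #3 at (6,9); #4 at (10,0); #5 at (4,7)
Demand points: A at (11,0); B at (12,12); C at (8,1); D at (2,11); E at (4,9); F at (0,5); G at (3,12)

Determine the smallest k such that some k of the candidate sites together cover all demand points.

3

Coverage sets (demand points within 9 of each site):
  #1: {C, D, E, F, G}
  #2: {D, E, F, G}
  #3: {B, D, E, G}
  #4: {A, C}
  #5: {D, E, F, G}
No 2 sites suffice: every size-2 union leaves at least one demand point uncovered.
But {#1, #3, #4} covers everything, so the minimum is 3.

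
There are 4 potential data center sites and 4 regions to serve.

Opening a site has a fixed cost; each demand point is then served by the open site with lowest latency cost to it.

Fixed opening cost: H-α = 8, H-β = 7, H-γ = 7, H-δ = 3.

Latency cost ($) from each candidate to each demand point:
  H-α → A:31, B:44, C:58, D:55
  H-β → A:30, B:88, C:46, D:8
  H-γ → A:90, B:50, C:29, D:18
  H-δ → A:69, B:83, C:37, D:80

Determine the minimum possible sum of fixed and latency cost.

131

Open {H-β, H-γ}: assign each demand point to its cheapest open site.
  A→H-β 30, B→H-γ 50, C→H-γ 29, D→H-β 8
  latency cost 117, fixed 14 → total 131.
Compare {H-α, H-β, H-γ}: latency cost 111 + fixed 22 = 133.
Compare {H-β, H-γ, H-δ}: latency cost 117 + fixed 17 = 134.
Compare {H-α, H-β, H-γ, H-δ}: latency cost 111 + fixed 25 = 136.
All other subsets cost ≥ 133. Minimum total cost: 131.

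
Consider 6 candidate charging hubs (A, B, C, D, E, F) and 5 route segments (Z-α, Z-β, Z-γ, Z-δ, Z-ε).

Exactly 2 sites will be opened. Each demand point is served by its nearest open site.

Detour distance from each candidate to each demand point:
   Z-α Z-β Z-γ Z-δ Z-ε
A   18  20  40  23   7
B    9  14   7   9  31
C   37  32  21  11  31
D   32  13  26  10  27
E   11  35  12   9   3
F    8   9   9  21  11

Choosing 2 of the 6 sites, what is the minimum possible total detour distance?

38

Open {E, F}.
  Z-α→F 8, Z-β→F 9, Z-γ→F 9, Z-δ→E 9, Z-ε→E 3  ⇒ total 38.
Compare {B, E}: total 42.
Compare {B, F}: total 44.
No size-2 selection does better; minimum is 38.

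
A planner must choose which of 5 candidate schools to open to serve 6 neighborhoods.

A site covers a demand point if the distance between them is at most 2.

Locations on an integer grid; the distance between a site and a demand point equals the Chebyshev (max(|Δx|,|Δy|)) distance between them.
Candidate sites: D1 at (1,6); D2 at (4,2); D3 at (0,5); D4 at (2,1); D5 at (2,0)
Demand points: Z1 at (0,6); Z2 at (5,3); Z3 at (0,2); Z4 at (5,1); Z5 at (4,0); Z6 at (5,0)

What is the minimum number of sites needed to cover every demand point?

3

Coverage sets (demand points within 2 of each site):
  D1: {Z1}
  D2: {Z2, Z4, Z5, Z6}
  D3: {Z1}
  D4: {Z3, Z5}
  D5: {Z3, Z5}
No 2 sites suffice: every size-2 union leaves at least one demand point uncovered.
But {D1, D2, D4} covers everything, so the minimum is 3.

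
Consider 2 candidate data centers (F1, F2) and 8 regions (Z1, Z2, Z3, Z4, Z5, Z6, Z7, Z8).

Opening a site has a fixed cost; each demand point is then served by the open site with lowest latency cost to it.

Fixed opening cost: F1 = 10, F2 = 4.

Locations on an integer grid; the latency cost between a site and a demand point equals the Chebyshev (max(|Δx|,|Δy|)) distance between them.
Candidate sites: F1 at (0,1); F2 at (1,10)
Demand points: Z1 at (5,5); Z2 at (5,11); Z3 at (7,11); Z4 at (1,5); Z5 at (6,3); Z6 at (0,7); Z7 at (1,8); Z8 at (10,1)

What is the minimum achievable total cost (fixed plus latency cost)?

45

Open {F2}: assign each demand point to its cheapest open site.
  Z1→F2 5, Z2→F2 4, Z3→F2 6, Z4→F2 5, Z5→F2 7, Z6→F2 3, Z7→F2 2, Z8→F2 9
  latency cost 41, fixed 4 → total 45.
Compare {F1, F2}: latency cost 39 + fixed 14 = 53.
Compare {F1}: latency cost 58 + fixed 10 = 68.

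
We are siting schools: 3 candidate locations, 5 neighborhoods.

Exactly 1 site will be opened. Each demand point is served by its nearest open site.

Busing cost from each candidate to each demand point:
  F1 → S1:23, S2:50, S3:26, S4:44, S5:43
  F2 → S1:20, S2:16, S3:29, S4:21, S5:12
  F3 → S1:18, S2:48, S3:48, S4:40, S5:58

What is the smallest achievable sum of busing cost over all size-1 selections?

Open {F2}.
  S1→F2 20, S2→F2 16, S3→F2 29, S4→F2 21, S5→F2 12  ⇒ total 98.
Compare {F1}: total 186.
Compare {F3}: total 212.

98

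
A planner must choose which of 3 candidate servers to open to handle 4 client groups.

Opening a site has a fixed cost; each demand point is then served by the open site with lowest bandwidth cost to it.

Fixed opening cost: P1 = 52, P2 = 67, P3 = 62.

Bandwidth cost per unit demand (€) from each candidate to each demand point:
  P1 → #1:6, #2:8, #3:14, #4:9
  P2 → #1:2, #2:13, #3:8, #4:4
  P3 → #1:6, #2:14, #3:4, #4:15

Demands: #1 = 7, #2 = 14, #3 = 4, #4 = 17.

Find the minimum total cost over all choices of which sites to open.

Open {P1, P2}: assign each demand point to its cheapest open site.
  #1→P2 7×2=14, #2→P1 14×8=112, #3→P2 4×8=32, #4→P2 17×4=68
  bandwidth cost 226, fixed 119 → total 345.
Compare {P2}: bandwidth cost 296 + fixed 67 = 363.
Compare {P1, P2, P3}: bandwidth cost 210 + fixed 181 = 391.
Compare {P2, P3}: bandwidth cost 280 + fixed 129 = 409.
All other subsets cost ≥ 363. Minimum total cost: 345.

345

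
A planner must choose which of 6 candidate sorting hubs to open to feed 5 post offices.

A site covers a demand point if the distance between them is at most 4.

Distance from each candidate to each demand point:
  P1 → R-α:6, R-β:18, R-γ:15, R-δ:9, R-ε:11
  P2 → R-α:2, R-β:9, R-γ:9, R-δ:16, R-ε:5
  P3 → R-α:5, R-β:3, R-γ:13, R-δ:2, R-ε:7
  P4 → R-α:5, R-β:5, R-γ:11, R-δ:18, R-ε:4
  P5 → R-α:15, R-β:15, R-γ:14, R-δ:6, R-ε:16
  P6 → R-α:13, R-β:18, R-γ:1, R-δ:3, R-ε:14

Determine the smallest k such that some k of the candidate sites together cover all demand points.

4

Coverage sets (demand points within 4 of each site):
  P1: {}
  P2: {R-α}
  P3: {R-β, R-δ}
  P4: {R-ε}
  P5: {}
  P6: {R-γ, R-δ}
No 3 sites suffice: every size-3 union leaves at least one demand point uncovered.
But {P2, P3, P4, P6} covers everything, so the minimum is 4.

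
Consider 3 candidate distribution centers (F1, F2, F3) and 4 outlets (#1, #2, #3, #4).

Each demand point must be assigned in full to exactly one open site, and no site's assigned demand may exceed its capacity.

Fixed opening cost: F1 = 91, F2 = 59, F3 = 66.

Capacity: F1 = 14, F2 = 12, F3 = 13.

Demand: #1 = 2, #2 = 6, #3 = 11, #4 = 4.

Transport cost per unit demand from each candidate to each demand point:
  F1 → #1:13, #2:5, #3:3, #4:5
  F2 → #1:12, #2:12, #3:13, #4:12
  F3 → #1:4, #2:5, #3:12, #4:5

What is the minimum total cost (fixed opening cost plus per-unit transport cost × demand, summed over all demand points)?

248

Open {F1, F3}; cheapest assignment that respects the capacities:
  F1 (cap 14, load 11): #3 — cost 11×3 = 33
  F3 (cap 13, load 12): #1, #2, #4 — cost 2×4 + 6×5 + 4×5 = 58
  Shipping 91, fixed 157 → total 248.
  Any other capacity-feasible assignment to {F1, F3} ships for at least 91.
Compare {F1, F2, F3}: its best feasible assignment gives total 307.
Compare {F2, F3}: its best feasible assignment gives total 326.
Every other set of open sites that can feasibly serve all demand totals ≥ 307 even under its best assignment. Minimum: 248.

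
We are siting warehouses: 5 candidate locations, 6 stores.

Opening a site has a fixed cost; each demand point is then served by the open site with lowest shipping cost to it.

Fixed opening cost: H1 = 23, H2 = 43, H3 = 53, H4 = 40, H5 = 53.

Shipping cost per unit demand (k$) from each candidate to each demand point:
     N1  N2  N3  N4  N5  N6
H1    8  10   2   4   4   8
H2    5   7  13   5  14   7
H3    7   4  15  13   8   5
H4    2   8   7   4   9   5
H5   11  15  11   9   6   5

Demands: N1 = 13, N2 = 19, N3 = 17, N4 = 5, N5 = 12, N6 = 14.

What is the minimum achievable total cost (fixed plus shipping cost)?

Open {H1, H3, H4}: assign each demand point to its cheapest open site.
  N1→H4 13×2=26, N2→H3 19×4=76, N3→H1 17×2=34, N4→H1 5×4=20, N5→H1 12×4=48, N6→H3 14×5=70
  shipping cost 274, fixed 116 → total 390.
Compare {H1, H4}: shipping cost 350 + fixed 63 = 413.
Compare {H1, H3}: shipping cost 339 + fixed 76 = 415.
Compare {H1, H2, H3}: shipping cost 313 + fixed 119 = 432.
All other subsets cost ≥ 413. Minimum total cost: 390.

390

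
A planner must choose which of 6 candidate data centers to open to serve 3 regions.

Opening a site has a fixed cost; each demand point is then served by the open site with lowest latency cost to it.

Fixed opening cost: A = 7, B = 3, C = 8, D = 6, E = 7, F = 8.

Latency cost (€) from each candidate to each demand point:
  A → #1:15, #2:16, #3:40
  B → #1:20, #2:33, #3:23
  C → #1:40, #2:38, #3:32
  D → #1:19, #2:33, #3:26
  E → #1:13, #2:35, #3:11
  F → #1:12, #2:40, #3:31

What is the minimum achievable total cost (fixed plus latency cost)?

54

Open {A, E}: assign each demand point to its cheapest open site.
  #1→E 13, #2→A 16, #3→E 11
  latency cost 40, fixed 14 → total 54.
Compare {A, B, E}: latency cost 40 + fixed 17 = 57.
Compare {A, D, E}: latency cost 40 + fixed 20 = 60.
Compare {A, E, F}: latency cost 39 + fixed 22 = 61.
All other subsets cost ≥ 57. Minimum total cost: 54.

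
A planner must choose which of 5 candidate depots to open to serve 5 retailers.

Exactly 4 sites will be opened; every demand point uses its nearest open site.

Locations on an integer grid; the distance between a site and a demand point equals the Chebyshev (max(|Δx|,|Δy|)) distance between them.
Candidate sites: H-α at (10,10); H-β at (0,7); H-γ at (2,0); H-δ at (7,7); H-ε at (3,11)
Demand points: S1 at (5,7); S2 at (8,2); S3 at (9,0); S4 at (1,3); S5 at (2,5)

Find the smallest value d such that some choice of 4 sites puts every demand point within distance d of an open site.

Open {H-α, H-β, H-γ, H-δ}.
  Farthest demand point is S3 at distance 7 (to H-γ); all others are ≤ 7.
With {H-α, H-β, H-γ, H-ε} the worst case is 7.
With {H-α, H-β, H-δ, H-ε} the worst case is 7.
No size-4 selection achieves below 7.

7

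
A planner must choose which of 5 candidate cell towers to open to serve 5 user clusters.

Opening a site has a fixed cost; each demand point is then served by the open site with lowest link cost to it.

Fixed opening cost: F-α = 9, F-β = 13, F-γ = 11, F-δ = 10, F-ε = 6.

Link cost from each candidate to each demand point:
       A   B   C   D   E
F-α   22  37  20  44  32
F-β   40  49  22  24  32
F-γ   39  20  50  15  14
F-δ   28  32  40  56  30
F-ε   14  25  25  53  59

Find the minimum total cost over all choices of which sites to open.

Open {F-γ, F-ε}: assign each demand point to its cheapest open site.
  A→F-ε 14, B→F-γ 20, C→F-ε 25, D→F-γ 15, E→F-γ 14
  link cost 88, fixed 17 → total 105.
Compare {F-α, F-γ, F-ε}: link cost 83 + fixed 26 = 109.
Compare {F-α, F-γ}: link cost 91 + fixed 20 = 111.
Compare {F-β, F-γ, F-ε}: link cost 85 + fixed 30 = 115.
All other subsets cost ≥ 109. Minimum total cost: 105.

105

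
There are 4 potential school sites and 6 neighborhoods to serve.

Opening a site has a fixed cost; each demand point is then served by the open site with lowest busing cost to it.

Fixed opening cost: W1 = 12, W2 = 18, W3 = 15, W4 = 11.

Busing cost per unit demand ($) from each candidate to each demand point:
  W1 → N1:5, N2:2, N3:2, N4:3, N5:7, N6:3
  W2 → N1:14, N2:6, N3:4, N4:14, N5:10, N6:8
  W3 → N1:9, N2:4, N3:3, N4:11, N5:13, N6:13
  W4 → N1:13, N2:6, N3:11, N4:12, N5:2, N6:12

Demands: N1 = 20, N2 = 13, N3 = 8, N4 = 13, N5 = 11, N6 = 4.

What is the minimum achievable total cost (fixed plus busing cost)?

238

Open {W1, W4}: assign each demand point to its cheapest open site.
  N1→W1 20×5=100, N2→W1 13×2=26, N3→W1 8×2=16, N4→W1 13×3=39, N5→W4 11×2=22, N6→W1 4×3=12
  busing cost 215, fixed 23 → total 238.
Compare {W1, W3, W4}: busing cost 215 + fixed 38 = 253.
Compare {W1, W2, W4}: busing cost 215 + fixed 41 = 256.
Compare {W1, W2, W3, W4}: busing cost 215 + fixed 56 = 271.
All other subsets cost ≥ 253. Minimum total cost: 238.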